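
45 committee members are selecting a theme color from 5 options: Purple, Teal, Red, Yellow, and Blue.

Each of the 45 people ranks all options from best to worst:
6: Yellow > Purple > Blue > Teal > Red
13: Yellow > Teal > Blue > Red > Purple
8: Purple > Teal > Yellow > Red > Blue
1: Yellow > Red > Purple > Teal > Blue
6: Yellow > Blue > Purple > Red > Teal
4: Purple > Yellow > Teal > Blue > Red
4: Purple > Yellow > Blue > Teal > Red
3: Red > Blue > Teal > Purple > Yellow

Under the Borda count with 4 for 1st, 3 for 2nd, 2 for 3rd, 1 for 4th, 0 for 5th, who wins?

Yellow

Purple: 6×3 + 13×0 + 8×4 + 1×2 + 6×2 + 4×4 + 4×4 + 3×1 = 99
Teal: 6×1 + 13×3 + 8×3 + 1×1 + 6×0 + 4×2 + 4×1 + 3×2 = 88
Red: 6×0 + 13×1 + 8×1 + 1×3 + 6×1 + 4×0 + 4×0 + 3×4 = 42
Yellow: 6×4 + 13×4 + 8×2 + 1×4 + 6×4 + 4×3 + 4×3 + 3×0 = 144
Blue: 6×2 + 13×2 + 8×0 + 1×0 + 6×3 + 4×1 + 4×2 + 3×3 = 77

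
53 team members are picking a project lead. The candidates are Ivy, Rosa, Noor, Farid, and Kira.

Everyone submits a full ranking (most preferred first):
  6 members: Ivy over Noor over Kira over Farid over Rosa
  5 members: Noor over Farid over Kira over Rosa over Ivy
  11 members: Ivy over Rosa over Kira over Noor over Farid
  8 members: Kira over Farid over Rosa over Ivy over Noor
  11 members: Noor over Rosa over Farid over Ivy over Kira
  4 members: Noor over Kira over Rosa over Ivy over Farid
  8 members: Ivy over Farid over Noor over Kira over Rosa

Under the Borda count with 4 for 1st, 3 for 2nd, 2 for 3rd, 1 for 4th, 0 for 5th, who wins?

Noor

Ivy: 6×4 + 5×0 + 11×4 + 8×1 + 11×1 + 4×1 + 8×4 = 123
Rosa: 6×0 + 5×1 + 11×3 + 8×2 + 11×3 + 4×2 + 8×0 = 95
Noor: 6×3 + 5×4 + 11×1 + 8×0 + 11×4 + 4×4 + 8×2 = 125
Farid: 6×1 + 5×3 + 11×0 + 8×3 + 11×2 + 4×0 + 8×3 = 91
Kira: 6×2 + 5×2 + 11×2 + 8×4 + 11×0 + 4×3 + 8×1 = 96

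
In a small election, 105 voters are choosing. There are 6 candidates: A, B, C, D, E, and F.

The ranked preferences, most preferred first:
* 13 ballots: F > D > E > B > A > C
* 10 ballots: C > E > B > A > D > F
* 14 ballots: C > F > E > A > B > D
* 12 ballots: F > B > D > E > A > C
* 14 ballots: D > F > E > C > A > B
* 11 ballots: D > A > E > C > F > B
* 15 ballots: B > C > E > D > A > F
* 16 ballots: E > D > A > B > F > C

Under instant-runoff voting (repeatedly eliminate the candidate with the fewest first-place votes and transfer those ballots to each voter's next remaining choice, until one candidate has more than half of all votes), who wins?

Round 1: A 0, B 15, C 24, D 25, E 16, F 25. A eliminated.
Round 2: B 15, C 24, D 25, E 16, F 25. B eliminated.
Round 3: C 39, D 25, E 16, F 25. E eliminated.
Round 4: C 39, D 41, F 25. F eliminated.
Round 5: C 39, D 66. D has a majority (≥53).

D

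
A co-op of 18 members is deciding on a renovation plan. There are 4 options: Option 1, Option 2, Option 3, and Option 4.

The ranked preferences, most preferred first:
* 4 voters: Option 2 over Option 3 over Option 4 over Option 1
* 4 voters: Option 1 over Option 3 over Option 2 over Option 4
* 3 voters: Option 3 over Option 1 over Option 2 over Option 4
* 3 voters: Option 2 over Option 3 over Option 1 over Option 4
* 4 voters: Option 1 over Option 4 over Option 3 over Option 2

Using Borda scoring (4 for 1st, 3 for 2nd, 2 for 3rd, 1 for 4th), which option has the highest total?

Option 3

Option 1: 4×1 + 4×4 + 3×3 + 3×2 + 4×4 = 51
Option 2: 4×4 + 4×2 + 3×2 + 3×4 + 4×1 = 46
Option 3: 4×3 + 4×3 + 3×4 + 3×3 + 4×2 = 53
Option 4: 4×2 + 4×1 + 3×1 + 3×1 + 4×3 = 30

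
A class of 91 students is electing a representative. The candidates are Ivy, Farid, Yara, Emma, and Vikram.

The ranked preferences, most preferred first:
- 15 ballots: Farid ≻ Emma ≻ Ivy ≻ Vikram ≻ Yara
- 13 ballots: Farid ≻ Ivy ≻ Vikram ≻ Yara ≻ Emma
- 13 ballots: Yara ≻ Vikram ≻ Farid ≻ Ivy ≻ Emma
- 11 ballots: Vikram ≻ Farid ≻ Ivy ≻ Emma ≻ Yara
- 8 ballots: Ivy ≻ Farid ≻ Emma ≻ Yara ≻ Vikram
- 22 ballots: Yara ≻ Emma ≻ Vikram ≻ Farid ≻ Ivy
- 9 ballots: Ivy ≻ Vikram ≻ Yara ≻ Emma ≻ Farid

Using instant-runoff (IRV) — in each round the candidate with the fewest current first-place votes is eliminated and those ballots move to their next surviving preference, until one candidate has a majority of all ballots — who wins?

Farid

Round 1: Ivy 17, Farid 28, Yara 35, Emma 0, Vikram 11. Emma eliminated.
Round 2: Ivy 17, Farid 28, Yara 35, Vikram 11. Vikram eliminated.
Round 3: Ivy 17, Farid 39, Yara 35. Ivy eliminated.
Round 4: Farid 47, Yara 44. Farid has a majority (≥46).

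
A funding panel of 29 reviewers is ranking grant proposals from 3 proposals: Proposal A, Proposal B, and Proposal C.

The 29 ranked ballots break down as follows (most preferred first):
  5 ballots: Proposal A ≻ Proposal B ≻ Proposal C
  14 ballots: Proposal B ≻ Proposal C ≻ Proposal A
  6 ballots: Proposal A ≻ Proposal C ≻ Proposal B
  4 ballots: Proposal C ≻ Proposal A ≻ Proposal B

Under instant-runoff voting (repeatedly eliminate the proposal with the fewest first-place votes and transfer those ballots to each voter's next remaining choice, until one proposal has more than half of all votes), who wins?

Proposal A

Round 1: Proposal A 11, Proposal B 14, Proposal C 4. Proposal C eliminated.
Round 2: Proposal A 15, Proposal B 14. Proposal A has a majority (≥15).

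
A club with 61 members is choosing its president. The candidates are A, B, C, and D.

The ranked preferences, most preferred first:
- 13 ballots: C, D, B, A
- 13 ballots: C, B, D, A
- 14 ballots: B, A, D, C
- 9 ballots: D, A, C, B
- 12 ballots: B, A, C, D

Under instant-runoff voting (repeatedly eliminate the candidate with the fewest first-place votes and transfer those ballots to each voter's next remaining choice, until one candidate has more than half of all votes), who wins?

C

Round 1: A 0, B 26, C 26, D 9. A eliminated.
Round 2: B 26, C 26, D 9. D eliminated.
Round 3: B 26, C 35. C has a majority (≥31).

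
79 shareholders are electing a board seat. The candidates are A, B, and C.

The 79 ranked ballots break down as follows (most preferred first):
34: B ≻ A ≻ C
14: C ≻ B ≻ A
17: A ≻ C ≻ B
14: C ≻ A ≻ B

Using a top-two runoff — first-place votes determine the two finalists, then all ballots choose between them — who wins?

Round 1 first-place votes: A 17, B 34, C 28. B and C advance.
Runoff: B is ranked above C on 34 ballots, C above B on 45.

C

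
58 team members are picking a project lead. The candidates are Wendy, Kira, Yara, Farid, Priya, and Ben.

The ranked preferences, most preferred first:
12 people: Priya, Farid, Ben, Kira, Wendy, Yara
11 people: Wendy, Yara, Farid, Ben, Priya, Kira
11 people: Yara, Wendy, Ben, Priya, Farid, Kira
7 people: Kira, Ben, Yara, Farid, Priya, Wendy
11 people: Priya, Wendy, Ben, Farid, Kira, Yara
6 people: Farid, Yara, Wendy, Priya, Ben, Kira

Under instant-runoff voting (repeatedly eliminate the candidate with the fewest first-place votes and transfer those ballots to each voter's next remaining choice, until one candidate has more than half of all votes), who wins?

Yara

Round 1: Wendy 11, Kira 7, Yara 11, Farid 6, Priya 23, Ben 0. Ben eliminated.
Round 2: Wendy 11, Kira 7, Yara 11, Farid 6, Priya 23. Farid eliminated.
Round 3: Wendy 11, Kira 7, Yara 17, Priya 23. Kira eliminated.
Round 4: Wendy 11, Yara 24, Priya 23. Wendy eliminated.
Round 5: Yara 35, Priya 23. Yara has a majority (≥30).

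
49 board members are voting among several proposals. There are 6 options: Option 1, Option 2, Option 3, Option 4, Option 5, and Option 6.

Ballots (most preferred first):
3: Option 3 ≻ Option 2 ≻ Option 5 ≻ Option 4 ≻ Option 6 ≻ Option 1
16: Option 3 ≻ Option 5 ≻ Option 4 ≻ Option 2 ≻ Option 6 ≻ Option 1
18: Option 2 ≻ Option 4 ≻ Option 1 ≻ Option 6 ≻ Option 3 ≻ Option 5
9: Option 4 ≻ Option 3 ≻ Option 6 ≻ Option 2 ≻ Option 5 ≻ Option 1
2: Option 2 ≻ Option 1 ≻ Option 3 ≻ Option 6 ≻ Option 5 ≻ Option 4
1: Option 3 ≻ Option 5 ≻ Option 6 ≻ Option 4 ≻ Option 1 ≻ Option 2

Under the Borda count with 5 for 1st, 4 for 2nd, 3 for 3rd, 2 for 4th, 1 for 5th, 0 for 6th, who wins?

Option 4

Option 1: 3×0 + 16×0 + 18×3 + 9×0 + 2×4 + 1×1 = 63
Option 2: 3×4 + 16×2 + 18×5 + 9×2 + 2×5 + 1×0 = 162
Option 3: 3×5 + 16×5 + 18×1 + 9×4 + 2×3 + 1×5 = 160
Option 4: 3×2 + 16×3 + 18×4 + 9×5 + 2×0 + 1×2 = 173
Option 5: 3×3 + 16×4 + 18×0 + 9×1 + 2×1 + 1×4 = 88
Option 6: 3×1 + 16×1 + 18×2 + 9×3 + 2×2 + 1×3 = 89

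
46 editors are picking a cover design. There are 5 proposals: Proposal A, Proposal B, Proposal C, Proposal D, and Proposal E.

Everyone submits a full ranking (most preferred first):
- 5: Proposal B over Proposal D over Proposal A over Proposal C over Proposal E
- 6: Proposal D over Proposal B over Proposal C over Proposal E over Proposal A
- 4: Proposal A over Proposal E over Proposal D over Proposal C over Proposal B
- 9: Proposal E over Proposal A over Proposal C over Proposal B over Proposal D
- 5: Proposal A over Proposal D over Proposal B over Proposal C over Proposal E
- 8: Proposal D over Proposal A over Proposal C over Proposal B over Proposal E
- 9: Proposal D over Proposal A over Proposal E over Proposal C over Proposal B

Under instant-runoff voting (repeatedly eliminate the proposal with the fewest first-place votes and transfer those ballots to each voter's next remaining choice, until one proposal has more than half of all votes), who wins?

Round 1: Proposal A 9, Proposal B 5, Proposal C 0, Proposal D 23, Proposal E 9. Proposal C eliminated.
Round 2: Proposal A 9, Proposal B 5, Proposal D 23, Proposal E 9. Proposal B eliminated.
Round 3: Proposal A 9, Proposal D 28, Proposal E 9. Proposal D has a majority (≥24).

Proposal D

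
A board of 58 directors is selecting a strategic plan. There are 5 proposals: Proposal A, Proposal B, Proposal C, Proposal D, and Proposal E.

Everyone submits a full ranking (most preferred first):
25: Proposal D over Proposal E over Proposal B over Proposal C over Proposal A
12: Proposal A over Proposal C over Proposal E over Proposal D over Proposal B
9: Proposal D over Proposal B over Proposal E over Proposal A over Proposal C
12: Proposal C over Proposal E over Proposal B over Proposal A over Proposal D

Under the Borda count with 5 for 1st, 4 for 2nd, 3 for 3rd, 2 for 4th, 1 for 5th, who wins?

Proposal E

Proposal A: 25×1 + 12×5 + 9×2 + 12×2 = 127
Proposal B: 25×3 + 12×1 + 9×4 + 12×3 = 159
Proposal C: 25×2 + 12×4 + 9×1 + 12×5 = 167
Proposal D: 25×5 + 12×2 + 9×5 + 12×1 = 206
Proposal E: 25×4 + 12×3 + 9×3 + 12×4 = 211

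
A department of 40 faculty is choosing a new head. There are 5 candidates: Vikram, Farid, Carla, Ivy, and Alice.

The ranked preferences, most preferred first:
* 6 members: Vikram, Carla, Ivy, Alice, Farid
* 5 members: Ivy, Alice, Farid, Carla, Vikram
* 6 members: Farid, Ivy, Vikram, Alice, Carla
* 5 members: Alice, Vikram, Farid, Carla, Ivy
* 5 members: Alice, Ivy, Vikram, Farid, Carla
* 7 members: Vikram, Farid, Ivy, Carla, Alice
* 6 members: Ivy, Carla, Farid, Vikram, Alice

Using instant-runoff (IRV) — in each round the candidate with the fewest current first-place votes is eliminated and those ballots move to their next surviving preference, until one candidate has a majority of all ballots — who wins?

Round 1: Vikram 13, Farid 6, Carla 0, Ivy 11, Alice 10. Carla eliminated.
Round 2: Vikram 13, Farid 6, Ivy 11, Alice 10. Farid eliminated.
Round 3: Vikram 13, Ivy 17, Alice 10. Alice eliminated.
Round 4: Vikram 18, Ivy 22. Ivy has a majority (≥21).

Ivy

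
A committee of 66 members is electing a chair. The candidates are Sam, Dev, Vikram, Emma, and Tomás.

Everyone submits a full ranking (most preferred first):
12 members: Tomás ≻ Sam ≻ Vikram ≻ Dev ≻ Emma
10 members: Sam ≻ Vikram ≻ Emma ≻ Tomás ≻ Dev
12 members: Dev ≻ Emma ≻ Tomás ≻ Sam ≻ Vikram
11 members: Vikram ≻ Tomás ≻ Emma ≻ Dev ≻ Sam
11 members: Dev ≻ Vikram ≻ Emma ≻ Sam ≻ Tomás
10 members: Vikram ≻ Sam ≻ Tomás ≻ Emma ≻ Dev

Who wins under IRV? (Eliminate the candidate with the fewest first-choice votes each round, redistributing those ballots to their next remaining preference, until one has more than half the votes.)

Vikram

Round 1: Sam 10, Dev 23, Vikram 21, Emma 0, Tomás 12. Emma eliminated.
Round 2: Sam 10, Dev 23, Vikram 21, Tomás 12. Sam eliminated.
Round 3: Dev 23, Vikram 31, Tomás 12. Tomás eliminated.
Round 4: Dev 23, Vikram 43. Vikram has a majority (≥34).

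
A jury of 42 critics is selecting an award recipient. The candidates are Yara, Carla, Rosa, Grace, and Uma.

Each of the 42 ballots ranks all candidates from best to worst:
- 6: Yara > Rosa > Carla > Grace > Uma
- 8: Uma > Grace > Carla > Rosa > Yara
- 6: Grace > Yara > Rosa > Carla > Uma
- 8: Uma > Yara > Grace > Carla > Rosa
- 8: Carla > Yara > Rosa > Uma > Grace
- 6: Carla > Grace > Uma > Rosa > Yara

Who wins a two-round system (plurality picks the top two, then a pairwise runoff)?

Round 1 first-place votes: Yara 6, Carla 14, Rosa 0, Grace 6, Uma 16. Uma and Carla advance.
Runoff: Uma is ranked above Carla on 16 ballots, Carla above Uma on 26.

Carla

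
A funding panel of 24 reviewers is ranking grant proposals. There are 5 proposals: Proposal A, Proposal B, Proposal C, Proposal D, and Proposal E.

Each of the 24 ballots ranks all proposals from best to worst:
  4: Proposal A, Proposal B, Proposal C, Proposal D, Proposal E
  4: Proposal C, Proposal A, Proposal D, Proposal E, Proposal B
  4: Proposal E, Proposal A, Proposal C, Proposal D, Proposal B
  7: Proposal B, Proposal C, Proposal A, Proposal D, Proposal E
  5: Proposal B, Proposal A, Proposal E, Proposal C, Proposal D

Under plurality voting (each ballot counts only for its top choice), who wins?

First-place votes: Proposal A 4, Proposal B 12, Proposal C 4, Proposal D 0, Proposal E 4.

Proposal B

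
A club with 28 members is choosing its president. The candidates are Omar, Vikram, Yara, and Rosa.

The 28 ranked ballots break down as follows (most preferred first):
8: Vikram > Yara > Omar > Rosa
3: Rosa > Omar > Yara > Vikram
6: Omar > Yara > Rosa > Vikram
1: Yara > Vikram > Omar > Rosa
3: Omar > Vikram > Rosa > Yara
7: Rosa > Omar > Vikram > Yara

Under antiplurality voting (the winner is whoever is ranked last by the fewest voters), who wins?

Omar

Last-place votes: Omar 0, Vikram 9, Yara 10, Rosa 9.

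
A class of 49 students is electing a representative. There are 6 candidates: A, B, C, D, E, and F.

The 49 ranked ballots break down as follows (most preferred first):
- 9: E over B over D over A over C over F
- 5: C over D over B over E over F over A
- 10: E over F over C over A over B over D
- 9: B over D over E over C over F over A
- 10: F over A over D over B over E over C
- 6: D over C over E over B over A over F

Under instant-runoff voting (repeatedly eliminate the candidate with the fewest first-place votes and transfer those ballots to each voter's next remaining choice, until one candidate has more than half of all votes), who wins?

D

Round 1: A 0, B 9, C 5, D 6, E 19, F 10. A eliminated.
Round 2: B 9, C 5, D 6, E 19, F 10. C eliminated.
Round 3: B 9, D 11, E 19, F 10. B eliminated.
Round 4: D 20, E 19, F 10. F eliminated.
Round 5: D 30, E 19. D has a majority (≥25).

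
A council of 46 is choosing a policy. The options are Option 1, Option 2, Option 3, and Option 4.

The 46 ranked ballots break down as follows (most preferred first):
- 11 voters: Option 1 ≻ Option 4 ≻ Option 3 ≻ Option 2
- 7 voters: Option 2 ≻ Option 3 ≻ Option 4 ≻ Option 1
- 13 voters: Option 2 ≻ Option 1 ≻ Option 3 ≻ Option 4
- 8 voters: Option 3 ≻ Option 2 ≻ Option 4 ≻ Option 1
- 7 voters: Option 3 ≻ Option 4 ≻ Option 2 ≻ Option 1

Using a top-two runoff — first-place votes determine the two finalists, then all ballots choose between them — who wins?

Option 3

Round 1 first-place votes: Option 1 11, Option 2 20, Option 3 15, Option 4 0. Option 2 and Option 3 advance.
Runoff: Option 2 is ranked above Option 3 on 20 ballots, Option 3 above Option 2 on 26.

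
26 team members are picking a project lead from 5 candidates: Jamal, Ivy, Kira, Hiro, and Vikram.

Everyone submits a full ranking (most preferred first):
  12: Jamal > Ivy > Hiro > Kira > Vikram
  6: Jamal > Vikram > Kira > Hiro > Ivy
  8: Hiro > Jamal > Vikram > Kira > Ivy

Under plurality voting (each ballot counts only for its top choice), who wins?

Jamal

First-place votes: Jamal 18, Ivy 0, Kira 0, Hiro 8, Vikram 0.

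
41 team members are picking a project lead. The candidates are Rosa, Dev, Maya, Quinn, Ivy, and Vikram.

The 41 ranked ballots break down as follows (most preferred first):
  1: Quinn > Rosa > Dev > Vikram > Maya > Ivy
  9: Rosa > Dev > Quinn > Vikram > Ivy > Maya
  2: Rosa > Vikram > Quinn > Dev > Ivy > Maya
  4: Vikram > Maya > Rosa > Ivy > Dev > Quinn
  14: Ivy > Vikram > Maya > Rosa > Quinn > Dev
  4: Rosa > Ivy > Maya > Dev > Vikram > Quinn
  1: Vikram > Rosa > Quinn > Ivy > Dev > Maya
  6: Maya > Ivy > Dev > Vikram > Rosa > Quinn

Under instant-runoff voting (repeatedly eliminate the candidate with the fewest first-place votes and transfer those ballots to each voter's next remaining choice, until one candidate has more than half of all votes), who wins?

Rosa

Round 1: Rosa 15, Dev 0, Maya 6, Quinn 1, Ivy 14, Vikram 5. Dev eliminated.
Round 2: Rosa 15, Maya 6, Quinn 1, Ivy 14, Vikram 5. Quinn eliminated.
Round 3: Rosa 16, Maya 6, Ivy 14, Vikram 5. Vikram eliminated.
Round 4: Rosa 17, Maya 10, Ivy 14. Maya eliminated.
Round 5: Rosa 21, Ivy 20. Rosa has a majority (≥21).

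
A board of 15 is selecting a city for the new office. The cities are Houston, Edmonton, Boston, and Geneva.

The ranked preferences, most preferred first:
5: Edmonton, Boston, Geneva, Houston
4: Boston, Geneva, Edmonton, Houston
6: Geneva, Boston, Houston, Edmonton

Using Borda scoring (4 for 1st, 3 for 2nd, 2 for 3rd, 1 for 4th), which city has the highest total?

Houston: 5×1 + 4×1 + 6×2 = 21
Edmonton: 5×4 + 4×2 + 6×1 = 34
Boston: 5×3 + 4×4 + 6×3 = 49
Geneva: 5×2 + 4×3 + 6×4 = 46

Boston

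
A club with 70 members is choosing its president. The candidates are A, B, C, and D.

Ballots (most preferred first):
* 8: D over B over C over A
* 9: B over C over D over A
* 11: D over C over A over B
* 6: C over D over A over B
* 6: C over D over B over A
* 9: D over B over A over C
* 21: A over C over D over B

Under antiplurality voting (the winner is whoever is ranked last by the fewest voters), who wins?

Last-place votes: A 23, B 38, C 9, D 0.

D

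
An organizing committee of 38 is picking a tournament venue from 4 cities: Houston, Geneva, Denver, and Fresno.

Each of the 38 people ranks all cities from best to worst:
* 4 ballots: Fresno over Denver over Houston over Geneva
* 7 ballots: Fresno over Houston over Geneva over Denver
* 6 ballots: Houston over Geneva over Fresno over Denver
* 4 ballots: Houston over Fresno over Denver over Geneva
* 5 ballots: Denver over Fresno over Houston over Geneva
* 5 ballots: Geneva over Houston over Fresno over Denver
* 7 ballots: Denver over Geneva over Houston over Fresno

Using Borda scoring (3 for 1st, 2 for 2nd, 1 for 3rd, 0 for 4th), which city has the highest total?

Houston: 4×1 + 7×2 + 6×3 + 4×3 + 5×1 + 5×2 + 7×1 = 70
Geneva: 4×0 + 7×1 + 6×2 + 4×0 + 5×0 + 5×3 + 7×2 = 48
Denver: 4×2 + 7×0 + 6×0 + 4×1 + 5×3 + 5×0 + 7×3 = 48
Fresno: 4×3 + 7×3 + 6×1 + 4×2 + 5×2 + 5×1 + 7×0 = 62

Houston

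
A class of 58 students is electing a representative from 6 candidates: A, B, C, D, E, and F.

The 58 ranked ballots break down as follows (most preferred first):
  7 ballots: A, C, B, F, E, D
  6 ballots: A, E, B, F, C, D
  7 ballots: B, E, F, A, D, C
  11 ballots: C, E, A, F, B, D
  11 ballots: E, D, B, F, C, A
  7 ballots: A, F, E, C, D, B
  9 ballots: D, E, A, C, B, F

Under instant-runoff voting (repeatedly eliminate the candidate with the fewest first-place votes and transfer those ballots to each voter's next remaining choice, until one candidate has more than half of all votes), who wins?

E

Round 1: A 20, B 7, C 11, D 9, E 11, F 0. F eliminated.
Round 2: A 20, B 7, C 11, D 9, E 11. B eliminated.
Round 3: A 20, C 11, D 9, E 18. D eliminated.
Round 4: A 20, C 11, E 27. C eliminated.
Round 5: A 20, E 38. E has a majority (≥30).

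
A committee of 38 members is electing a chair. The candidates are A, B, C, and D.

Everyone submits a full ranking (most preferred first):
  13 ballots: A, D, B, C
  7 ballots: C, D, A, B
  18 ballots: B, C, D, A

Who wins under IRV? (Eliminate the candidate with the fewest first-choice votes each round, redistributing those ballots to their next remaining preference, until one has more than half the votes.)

A

Round 1: A 13, B 18, C 7, D 0. D eliminated.
Round 2: A 13, B 18, C 7. C eliminated.
Round 3: A 20, B 18. A has a majority (≥20).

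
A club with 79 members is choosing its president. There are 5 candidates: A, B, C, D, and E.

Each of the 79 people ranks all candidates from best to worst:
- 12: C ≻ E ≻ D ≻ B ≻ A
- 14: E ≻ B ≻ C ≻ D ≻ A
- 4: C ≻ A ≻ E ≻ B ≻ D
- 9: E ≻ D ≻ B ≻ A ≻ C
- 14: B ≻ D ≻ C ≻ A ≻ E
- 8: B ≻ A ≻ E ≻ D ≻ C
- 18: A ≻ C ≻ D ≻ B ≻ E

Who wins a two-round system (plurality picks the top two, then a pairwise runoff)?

B

Round 1 first-place votes: A 18, B 22, C 16, D 0, E 23. E and B advance.
Runoff: E is ranked above B on 39 ballots, B above E on 40.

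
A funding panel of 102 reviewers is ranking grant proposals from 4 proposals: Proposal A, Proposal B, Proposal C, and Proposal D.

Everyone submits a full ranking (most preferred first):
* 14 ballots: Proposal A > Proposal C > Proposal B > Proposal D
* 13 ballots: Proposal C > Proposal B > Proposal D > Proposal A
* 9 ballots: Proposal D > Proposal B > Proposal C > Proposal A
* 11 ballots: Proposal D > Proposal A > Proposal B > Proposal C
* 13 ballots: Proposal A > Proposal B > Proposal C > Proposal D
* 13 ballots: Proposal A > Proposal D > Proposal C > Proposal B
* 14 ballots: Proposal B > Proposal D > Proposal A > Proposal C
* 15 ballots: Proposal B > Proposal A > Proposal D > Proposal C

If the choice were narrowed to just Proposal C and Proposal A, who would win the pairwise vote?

Proposal A

Proposal C is ranked above Proposal A on 22 ballots; Proposal A above Proposal C on 80.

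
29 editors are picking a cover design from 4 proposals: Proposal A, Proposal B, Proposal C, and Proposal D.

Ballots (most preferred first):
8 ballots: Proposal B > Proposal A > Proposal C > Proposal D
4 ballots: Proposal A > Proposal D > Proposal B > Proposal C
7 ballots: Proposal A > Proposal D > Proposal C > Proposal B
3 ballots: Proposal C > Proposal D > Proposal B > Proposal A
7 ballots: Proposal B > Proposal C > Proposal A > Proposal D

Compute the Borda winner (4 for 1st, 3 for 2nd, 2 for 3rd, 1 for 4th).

Proposal A

Proposal A: 8×3 + 4×4 + 7×4 + 3×1 + 7×2 = 85
Proposal B: 8×4 + 4×2 + 7×1 + 3×2 + 7×4 = 81
Proposal C: 8×2 + 4×1 + 7×2 + 3×4 + 7×3 = 67
Proposal D: 8×1 + 4×3 + 7×3 + 3×3 + 7×1 = 57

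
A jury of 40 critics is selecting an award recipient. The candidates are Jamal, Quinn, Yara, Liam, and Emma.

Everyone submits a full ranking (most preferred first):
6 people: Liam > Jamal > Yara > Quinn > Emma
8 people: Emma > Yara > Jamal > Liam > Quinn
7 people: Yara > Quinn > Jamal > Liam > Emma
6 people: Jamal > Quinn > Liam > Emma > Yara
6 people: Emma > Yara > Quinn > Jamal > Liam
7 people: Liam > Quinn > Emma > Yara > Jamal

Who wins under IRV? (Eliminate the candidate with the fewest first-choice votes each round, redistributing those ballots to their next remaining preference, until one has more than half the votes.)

Liam

Round 1: Jamal 6, Quinn 0, Yara 7, Liam 13, Emma 14. Quinn eliminated.
Round 2: Jamal 6, Yara 7, Liam 13, Emma 14. Jamal eliminated.
Round 3: Yara 7, Liam 19, Emma 14. Yara eliminated.
Round 4: Liam 26, Emma 14. Liam has a majority (≥21).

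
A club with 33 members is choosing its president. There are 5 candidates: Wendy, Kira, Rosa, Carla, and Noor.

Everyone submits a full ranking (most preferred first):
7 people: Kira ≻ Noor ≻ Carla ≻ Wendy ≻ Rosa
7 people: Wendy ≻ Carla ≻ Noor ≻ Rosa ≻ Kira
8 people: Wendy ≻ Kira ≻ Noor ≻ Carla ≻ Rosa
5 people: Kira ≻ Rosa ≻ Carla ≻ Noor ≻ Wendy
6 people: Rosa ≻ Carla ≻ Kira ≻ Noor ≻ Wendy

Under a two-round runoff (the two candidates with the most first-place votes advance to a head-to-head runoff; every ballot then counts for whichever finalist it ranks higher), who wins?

Round 1 first-place votes: Wendy 15, Kira 12, Rosa 6, Carla 0, Noor 0. Wendy and Kira advance.
Runoff: Wendy is ranked above Kira on 15 ballots, Kira above Wendy on 18.

Kira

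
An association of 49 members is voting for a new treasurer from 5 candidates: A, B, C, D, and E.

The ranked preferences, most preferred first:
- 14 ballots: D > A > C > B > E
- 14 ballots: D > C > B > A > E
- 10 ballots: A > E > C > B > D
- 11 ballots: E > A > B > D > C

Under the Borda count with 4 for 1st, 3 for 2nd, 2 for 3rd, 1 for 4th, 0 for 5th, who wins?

A

A: 14×3 + 14×1 + 10×4 + 11×3 = 129
B: 14×1 + 14×2 + 10×1 + 11×2 = 74
C: 14×2 + 14×3 + 10×2 + 11×0 = 90
D: 14×4 + 14×4 + 10×0 + 11×1 = 123
E: 14×0 + 14×0 + 10×3 + 11×4 = 74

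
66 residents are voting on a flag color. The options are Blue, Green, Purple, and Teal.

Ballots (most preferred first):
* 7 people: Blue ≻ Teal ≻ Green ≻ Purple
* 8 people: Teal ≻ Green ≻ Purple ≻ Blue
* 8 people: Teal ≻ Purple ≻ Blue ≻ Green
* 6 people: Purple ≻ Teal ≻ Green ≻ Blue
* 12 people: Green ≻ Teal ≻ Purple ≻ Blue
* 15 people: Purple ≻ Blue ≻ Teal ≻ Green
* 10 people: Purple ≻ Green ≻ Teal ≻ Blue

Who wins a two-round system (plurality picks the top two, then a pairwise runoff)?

Teal

Round 1 first-place votes: Blue 7, Green 12, Purple 31, Teal 16. Purple and Teal advance.
Runoff: Purple is ranked above Teal on 31 ballots, Teal above Purple on 35.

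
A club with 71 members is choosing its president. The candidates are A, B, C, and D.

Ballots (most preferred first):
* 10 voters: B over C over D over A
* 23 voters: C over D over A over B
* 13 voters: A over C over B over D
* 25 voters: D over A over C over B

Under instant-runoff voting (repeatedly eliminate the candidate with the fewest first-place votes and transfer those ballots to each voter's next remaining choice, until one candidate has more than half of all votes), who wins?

C

Round 1: A 13, B 10, C 23, D 25. B eliminated.
Round 2: A 13, C 33, D 25. A eliminated.
Round 3: C 46, D 25. C has a majority (≥36).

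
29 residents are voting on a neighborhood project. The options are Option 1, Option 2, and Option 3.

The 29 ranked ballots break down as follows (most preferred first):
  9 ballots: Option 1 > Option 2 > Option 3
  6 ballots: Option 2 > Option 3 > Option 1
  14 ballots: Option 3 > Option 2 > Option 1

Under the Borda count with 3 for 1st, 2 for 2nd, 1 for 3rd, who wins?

Option 1: 9×3 + 6×1 + 14×1 = 47
Option 2: 9×2 + 6×3 + 14×2 = 64
Option 3: 9×1 + 6×2 + 14×3 = 63

Option 2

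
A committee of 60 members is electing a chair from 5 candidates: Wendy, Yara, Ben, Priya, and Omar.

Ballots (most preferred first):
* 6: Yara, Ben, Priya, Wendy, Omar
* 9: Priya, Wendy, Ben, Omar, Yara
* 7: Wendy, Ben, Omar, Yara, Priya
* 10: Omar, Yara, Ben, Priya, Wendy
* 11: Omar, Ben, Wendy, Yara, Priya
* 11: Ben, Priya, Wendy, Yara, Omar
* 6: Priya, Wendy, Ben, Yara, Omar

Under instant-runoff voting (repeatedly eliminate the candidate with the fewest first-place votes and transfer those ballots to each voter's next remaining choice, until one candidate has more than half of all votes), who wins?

Ben

Round 1: Wendy 7, Yara 6, Ben 11, Priya 15, Omar 21. Yara eliminated.
Round 2: Wendy 7, Ben 17, Priya 15, Omar 21. Wendy eliminated.
Round 3: Ben 24, Priya 15, Omar 21. Priya eliminated.
Round 4: Ben 39, Omar 21. Ben has a majority (≥31).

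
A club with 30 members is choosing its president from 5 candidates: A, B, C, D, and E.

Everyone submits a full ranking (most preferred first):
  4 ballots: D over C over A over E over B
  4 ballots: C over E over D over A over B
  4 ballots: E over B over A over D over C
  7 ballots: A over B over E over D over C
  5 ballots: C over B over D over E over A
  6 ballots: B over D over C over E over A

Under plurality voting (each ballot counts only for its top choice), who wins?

C

First-place votes: A 7, B 6, C 9, D 4, E 4.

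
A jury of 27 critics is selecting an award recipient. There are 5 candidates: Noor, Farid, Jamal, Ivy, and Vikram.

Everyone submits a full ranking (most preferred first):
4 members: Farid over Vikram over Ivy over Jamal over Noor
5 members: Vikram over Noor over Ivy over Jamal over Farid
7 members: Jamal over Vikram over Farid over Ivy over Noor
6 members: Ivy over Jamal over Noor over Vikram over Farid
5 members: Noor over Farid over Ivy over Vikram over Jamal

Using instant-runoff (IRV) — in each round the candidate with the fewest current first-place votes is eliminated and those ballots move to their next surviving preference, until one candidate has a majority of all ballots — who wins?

Round 1: Noor 5, Farid 4, Jamal 7, Ivy 6, Vikram 5. Farid eliminated.
Round 2: Noor 5, Jamal 7, Ivy 6, Vikram 9. Noor eliminated.
Round 3: Jamal 7, Ivy 11, Vikram 9. Jamal eliminated.
Round 4: Ivy 11, Vikram 16. Vikram has a majority (≥14).

Vikram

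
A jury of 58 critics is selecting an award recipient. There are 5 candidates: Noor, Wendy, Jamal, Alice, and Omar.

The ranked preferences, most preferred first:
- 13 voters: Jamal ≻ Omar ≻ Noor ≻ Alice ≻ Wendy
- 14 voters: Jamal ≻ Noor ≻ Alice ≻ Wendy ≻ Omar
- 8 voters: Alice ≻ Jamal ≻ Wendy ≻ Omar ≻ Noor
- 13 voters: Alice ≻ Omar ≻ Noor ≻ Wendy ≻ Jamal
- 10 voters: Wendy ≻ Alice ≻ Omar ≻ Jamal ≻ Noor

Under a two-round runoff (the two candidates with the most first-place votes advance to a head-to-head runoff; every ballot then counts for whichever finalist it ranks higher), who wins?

Alice

Round 1 first-place votes: Noor 0, Wendy 10, Jamal 27, Alice 21, Omar 0. Jamal and Alice advance.
Runoff: Jamal is ranked above Alice on 27 ballots, Alice above Jamal on 31.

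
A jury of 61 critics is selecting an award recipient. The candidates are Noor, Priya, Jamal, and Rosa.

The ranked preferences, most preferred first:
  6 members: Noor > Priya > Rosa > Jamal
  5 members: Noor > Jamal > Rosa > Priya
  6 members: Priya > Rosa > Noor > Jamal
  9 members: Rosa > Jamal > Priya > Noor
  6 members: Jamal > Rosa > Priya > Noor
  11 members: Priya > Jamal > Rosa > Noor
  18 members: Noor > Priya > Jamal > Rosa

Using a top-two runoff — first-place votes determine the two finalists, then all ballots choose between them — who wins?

Priya

Round 1 first-place votes: Noor 29, Priya 17, Jamal 6, Rosa 9. Noor and Priya advance.
Runoff: Noor is ranked above Priya on 29 ballots, Priya above Noor on 32.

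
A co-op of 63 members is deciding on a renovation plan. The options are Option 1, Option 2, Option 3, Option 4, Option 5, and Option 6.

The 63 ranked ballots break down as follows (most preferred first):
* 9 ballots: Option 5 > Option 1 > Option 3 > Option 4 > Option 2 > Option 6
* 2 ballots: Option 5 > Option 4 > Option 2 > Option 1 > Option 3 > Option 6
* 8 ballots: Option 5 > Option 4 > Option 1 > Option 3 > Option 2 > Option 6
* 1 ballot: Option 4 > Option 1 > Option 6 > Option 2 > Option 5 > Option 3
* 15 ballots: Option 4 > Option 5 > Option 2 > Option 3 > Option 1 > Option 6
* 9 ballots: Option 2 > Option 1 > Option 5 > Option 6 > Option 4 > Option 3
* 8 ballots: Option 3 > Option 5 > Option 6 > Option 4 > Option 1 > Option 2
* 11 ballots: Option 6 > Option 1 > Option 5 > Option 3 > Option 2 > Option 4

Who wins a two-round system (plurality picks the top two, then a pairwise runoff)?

Round 1 first-place votes: Option 1 0, Option 2 9, Option 3 8, Option 4 16, Option 5 19, Option 6 11. Option 5 and Option 4 advance.
Runoff: Option 5 is ranked above Option 4 on 47 ballots, Option 4 above Option 5 on 16.

Option 5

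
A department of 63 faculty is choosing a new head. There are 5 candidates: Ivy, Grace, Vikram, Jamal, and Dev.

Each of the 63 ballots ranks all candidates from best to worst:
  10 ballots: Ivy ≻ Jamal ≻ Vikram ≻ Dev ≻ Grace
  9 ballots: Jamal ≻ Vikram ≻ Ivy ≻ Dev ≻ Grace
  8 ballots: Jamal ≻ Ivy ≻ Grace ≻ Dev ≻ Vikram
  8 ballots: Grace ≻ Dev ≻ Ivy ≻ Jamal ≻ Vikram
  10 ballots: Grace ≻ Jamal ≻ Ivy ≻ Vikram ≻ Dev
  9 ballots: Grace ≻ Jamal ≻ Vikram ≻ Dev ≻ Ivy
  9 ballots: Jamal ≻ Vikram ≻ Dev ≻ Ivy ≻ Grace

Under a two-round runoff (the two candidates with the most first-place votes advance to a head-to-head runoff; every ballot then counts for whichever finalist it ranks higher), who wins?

Round 1 first-place votes: Ivy 10, Grace 27, Vikram 0, Jamal 26, Dev 0. Grace and Jamal advance.
Runoff: Grace is ranked above Jamal on 27 ballots, Jamal above Grace on 36.

Jamal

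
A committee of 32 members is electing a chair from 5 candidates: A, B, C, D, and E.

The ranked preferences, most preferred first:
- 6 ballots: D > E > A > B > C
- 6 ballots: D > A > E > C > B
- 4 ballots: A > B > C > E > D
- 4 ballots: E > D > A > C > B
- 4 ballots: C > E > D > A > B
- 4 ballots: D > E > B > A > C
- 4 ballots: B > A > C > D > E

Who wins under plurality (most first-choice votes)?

D

First-place votes: A 4, B 4, C 4, D 16, E 4.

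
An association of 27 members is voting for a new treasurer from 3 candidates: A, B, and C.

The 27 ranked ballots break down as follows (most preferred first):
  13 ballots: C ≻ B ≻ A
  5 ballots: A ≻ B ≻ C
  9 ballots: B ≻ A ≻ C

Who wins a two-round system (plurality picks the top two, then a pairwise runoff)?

B

Round 1 first-place votes: A 5, B 9, C 13. C and B advance.
Runoff: C is ranked above B on 13 ballots, B above C on 14.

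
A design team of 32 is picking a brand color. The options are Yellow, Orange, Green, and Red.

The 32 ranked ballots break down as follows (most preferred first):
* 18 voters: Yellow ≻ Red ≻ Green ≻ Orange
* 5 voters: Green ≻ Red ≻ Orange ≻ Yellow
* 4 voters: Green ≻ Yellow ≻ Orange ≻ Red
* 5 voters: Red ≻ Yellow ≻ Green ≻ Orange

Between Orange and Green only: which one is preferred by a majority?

Green

Orange is ranked above Green on 0 ballots; Green above Orange on 32.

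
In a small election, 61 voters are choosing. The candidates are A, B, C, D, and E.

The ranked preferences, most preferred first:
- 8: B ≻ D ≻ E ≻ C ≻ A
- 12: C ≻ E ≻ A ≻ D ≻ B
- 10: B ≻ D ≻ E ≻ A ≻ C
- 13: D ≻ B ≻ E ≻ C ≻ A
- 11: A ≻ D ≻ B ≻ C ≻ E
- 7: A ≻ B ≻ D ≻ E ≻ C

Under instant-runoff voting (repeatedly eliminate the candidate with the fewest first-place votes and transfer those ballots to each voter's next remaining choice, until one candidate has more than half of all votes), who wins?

Round 1: A 18, B 18, C 12, D 13, E 0. E eliminated.
Round 2: A 18, B 18, C 12, D 13. C eliminated.
Round 3: A 30, B 18, D 13. D eliminated.
Round 4: A 30, B 31. B has a majority (≥31).

B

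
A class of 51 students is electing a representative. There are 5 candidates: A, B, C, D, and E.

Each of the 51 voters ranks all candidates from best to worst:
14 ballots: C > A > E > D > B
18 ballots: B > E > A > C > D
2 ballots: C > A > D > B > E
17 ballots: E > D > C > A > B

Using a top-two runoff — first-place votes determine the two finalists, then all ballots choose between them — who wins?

E

Round 1 first-place votes: A 0, B 18, C 16, D 0, E 17. B and E advance.
Runoff: B is ranked above E on 20 ballots, E above B on 31.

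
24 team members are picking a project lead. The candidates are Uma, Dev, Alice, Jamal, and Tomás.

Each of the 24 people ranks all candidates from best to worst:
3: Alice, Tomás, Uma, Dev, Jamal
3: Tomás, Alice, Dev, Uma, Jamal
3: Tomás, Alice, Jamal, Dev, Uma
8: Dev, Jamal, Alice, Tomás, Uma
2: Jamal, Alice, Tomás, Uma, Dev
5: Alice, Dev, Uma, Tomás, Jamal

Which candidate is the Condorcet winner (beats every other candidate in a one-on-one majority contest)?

Alice vs Uma: 24–0
Alice vs Dev: 16–8
Alice vs Jamal: 14–10
Alice vs Tomás: 18–6
Alice beats every other candidate.

Alice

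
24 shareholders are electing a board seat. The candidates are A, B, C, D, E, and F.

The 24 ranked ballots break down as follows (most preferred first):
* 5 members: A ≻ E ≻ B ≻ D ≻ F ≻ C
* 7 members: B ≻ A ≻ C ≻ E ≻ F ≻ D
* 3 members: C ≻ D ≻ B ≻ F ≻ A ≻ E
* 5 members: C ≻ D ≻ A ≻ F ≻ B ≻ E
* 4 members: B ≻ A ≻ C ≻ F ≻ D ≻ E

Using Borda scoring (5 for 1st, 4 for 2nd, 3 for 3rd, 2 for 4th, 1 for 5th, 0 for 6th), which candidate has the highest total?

A: 5×5 + 7×4 + 3×1 + 5×3 + 4×4 = 87
B: 5×3 + 7×5 + 3×3 + 5×1 + 4×5 = 84
C: 5×0 + 7×3 + 3×5 + 5×5 + 4×3 = 73
D: 5×2 + 7×0 + 3×4 + 5×4 + 4×1 = 46
E: 5×4 + 7×2 + 3×0 + 5×0 + 4×0 = 34
F: 5×1 + 7×1 + 3×2 + 5×2 + 4×2 = 36

A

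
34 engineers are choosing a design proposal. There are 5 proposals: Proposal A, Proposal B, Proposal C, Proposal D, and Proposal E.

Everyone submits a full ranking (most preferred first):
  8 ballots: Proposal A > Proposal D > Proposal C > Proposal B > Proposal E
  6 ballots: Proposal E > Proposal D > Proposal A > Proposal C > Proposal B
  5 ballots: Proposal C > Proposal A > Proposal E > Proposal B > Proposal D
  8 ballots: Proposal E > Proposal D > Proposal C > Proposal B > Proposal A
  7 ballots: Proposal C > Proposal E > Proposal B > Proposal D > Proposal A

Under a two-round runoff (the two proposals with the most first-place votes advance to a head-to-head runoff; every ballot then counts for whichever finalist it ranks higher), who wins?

Proposal C

Round 1 first-place votes: Proposal A 8, Proposal B 0, Proposal C 12, Proposal D 0, Proposal E 14. Proposal E and Proposal C advance.
Runoff: Proposal E is ranked above Proposal C on 14 ballots, Proposal C above Proposal E on 20.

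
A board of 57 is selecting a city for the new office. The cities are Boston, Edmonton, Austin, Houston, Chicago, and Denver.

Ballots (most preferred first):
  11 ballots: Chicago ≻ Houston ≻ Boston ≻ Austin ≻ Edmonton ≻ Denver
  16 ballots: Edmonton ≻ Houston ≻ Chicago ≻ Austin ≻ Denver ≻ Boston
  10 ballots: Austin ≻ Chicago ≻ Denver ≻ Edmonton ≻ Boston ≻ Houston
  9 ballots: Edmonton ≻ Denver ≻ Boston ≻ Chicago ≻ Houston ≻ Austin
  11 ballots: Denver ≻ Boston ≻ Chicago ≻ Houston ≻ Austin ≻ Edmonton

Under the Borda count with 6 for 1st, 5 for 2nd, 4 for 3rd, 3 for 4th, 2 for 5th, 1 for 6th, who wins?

Boston: 11×4 + 16×1 + 10×2 + 9×4 + 11×5 = 171
Edmonton: 11×2 + 16×6 + 10×3 + 9×6 + 11×1 = 213
Austin: 11×3 + 16×3 + 10×6 + 9×1 + 11×2 = 172
Houston: 11×5 + 16×5 + 10×1 + 9×2 + 11×3 = 196
Chicago: 11×6 + 16×4 + 10×5 + 9×3 + 11×4 = 251
Denver: 11×1 + 16×2 + 10×4 + 9×5 + 11×6 = 194

Chicago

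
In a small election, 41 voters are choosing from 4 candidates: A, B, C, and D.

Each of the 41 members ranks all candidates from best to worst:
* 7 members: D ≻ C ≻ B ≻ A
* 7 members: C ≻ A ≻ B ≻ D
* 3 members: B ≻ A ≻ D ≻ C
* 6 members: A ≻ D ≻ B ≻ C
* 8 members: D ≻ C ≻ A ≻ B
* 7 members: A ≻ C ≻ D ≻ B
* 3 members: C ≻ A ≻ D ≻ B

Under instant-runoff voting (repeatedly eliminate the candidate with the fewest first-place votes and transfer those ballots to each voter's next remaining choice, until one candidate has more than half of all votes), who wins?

Round 1: A 13, B 3, C 10, D 15. B eliminated.
Round 2: A 16, C 10, D 15. C eliminated.
Round 3: A 26, D 15. A has a majority (≥21).

A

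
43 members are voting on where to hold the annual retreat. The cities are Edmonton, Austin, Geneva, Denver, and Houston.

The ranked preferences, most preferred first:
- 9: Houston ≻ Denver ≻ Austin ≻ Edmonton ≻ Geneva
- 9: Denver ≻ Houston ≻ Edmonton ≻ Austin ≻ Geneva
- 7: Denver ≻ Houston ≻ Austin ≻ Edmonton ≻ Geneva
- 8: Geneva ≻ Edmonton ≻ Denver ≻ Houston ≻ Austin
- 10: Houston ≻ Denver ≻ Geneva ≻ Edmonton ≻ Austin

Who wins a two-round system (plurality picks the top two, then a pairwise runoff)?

Denver

Round 1 first-place votes: Edmonton 0, Austin 0, Geneva 8, Denver 16, Houston 19. Houston and Denver advance.
Runoff: Houston is ranked above Denver on 19 ballots, Denver above Houston on 24.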